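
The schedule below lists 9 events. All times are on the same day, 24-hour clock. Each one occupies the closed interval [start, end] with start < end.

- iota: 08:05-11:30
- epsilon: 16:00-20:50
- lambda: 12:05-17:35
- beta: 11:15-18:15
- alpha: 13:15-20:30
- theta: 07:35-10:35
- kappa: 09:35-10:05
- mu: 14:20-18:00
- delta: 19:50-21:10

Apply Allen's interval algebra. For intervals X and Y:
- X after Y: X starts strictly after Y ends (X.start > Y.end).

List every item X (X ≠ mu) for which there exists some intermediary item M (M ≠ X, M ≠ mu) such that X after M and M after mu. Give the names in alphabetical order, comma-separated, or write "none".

none

Target mu = [14:20, 18:00].
Intermediaries M with M after mu: delta.
Via delta — items with X after delta: none.
Union: none.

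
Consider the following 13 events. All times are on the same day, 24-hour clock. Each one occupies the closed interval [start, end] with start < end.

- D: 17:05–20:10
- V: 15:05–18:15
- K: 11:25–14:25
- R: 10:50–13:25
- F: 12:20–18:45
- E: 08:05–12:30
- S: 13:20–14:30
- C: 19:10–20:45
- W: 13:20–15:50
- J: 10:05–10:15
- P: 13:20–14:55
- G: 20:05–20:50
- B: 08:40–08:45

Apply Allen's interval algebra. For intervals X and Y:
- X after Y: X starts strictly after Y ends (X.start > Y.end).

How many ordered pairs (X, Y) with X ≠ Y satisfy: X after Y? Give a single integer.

Checking all 156 ordered pairs for relation 'after'; matching pairs in alphabetical order:
(C, B): C after B ✓
(C, E): C after E ✓
(C, F): C after F ✓
(C, J): C after J ✓
(C, K): C after K ✓
(C, P): C after P ✓
(C, R): C after R ✓
(C, S): C after S ✓
(C, V): C after V ✓
(C, W): C after W ✓
(D, B): D after B ✓
(D, E): D after E ✓
(D, J): D after J ✓
(D, K): D after K ✓
(D, P): D after P ✓
(D, R): D after R ✓
(D, S): D after S ✓
(D, W): D after W ✓
(F, B): F after B ✓
(F, J): F after J ✓
(G, B): G after B ✓
(G, E): G after E ✓
(G, F): G after F ✓
(G, J): G after J ✓
... plus 27 further pairs not listed.
Count: 51.

51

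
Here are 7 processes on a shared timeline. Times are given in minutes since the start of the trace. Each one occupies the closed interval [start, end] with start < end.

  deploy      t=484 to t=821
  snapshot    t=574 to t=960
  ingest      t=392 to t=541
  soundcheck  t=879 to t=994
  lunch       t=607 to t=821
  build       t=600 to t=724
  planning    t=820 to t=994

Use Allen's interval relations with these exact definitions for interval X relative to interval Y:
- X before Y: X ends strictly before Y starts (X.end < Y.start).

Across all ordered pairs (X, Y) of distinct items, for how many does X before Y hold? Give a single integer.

Checking all 42 ordered pairs for relation 'before'; matching pairs in alphabetical order:
(build, planning): build before planning ✓
(build, soundcheck): build before soundcheck ✓
(deploy, soundcheck): deploy before soundcheck ✓
(ingest, build): ingest before build ✓
(ingest, lunch): ingest before lunch ✓
(ingest, planning): ingest before planning ✓
(ingest, snapshot): ingest before snapshot ✓
(ingest, soundcheck): ingest before soundcheck ✓
(lunch, soundcheck): lunch before soundcheck ✓
Count: 9.

9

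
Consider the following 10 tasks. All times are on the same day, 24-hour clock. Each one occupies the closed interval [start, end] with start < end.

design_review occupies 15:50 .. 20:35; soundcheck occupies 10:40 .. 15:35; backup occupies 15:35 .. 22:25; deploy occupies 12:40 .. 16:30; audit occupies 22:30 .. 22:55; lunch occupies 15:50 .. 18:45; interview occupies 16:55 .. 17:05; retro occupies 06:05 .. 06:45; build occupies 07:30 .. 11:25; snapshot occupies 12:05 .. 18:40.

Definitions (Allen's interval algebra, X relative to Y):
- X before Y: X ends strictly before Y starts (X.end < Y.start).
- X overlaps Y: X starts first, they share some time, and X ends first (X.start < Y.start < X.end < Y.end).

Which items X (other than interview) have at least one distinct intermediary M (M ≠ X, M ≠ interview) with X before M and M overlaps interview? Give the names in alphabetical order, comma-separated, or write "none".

Target interview = [16:55, 17:05].
Intermediaries M with M overlaps interview: none.
Union: none.

none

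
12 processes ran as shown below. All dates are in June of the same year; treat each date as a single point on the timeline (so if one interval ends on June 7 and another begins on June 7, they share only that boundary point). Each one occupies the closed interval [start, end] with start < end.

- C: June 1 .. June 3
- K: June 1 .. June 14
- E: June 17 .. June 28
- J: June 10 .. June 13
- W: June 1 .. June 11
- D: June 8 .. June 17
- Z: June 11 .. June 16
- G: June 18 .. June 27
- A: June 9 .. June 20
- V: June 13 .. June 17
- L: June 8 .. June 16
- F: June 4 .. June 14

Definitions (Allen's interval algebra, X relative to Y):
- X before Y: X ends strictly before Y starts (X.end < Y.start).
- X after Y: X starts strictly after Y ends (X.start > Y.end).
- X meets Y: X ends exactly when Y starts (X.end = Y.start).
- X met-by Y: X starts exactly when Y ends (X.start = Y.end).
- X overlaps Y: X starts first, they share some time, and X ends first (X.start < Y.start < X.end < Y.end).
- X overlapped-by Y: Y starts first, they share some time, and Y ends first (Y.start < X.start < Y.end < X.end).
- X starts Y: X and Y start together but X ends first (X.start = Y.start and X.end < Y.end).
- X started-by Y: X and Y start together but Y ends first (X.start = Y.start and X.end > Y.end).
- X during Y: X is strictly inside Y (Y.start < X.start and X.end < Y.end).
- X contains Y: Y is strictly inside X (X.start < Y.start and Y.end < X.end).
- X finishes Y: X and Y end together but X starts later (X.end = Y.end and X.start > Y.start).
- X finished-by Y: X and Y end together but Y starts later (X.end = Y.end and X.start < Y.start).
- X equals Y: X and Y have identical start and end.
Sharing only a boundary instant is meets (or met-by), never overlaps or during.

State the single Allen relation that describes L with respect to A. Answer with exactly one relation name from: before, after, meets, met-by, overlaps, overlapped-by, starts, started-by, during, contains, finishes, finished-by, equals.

L = [June 8, June 16]; A = [June 9, June 20].
Compare endpoints: L.start < A.start, L.start < A.end, L.end > A.start, L.end < A.end.
That pattern is 'overlaps'.

overlaps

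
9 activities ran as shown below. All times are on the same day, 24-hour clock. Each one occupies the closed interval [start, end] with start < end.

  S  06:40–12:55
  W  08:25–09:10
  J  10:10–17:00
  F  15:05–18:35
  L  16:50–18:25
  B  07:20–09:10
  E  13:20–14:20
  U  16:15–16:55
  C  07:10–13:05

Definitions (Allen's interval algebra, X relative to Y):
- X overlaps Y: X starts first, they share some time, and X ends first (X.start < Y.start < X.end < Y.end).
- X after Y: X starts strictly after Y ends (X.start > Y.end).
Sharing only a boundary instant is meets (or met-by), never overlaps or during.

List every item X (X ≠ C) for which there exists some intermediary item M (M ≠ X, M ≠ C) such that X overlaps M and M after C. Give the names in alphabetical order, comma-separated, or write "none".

J, U

Target C = [07:10, 13:05].
Intermediaries M with M after C: E, F, L, U.
Via E — items with X overlaps E: none.
Via F — items with X overlaps F: J.
Via L — items with X overlaps L: J, U.
Via U — items with X overlaps U: none.
Union: J, U.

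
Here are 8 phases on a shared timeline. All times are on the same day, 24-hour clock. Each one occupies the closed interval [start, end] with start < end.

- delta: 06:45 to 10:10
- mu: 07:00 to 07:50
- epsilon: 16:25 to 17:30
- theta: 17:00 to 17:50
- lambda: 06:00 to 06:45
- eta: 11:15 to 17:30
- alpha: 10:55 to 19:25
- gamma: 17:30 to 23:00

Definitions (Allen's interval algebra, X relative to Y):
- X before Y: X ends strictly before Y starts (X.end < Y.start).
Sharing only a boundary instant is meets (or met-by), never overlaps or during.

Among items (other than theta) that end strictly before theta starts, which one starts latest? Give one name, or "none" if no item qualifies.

Target theta = [17:00, 17:50].
alpha [10:55, 19:25] → contains → excluded.
delta [06:45, 10:10] → before → candidate.
epsilon [16:25, 17:30] → overlaps → excluded.
eta [11:15, 17:30] → overlaps → excluded.
gamma [17:30, 23:00] → overlapped-by → excluded.
lambda [06:00, 06:45] → before → candidate.
mu [07:00, 07:50] → before → candidate.
Among candidates, latest start is 07:00 → mu.

mu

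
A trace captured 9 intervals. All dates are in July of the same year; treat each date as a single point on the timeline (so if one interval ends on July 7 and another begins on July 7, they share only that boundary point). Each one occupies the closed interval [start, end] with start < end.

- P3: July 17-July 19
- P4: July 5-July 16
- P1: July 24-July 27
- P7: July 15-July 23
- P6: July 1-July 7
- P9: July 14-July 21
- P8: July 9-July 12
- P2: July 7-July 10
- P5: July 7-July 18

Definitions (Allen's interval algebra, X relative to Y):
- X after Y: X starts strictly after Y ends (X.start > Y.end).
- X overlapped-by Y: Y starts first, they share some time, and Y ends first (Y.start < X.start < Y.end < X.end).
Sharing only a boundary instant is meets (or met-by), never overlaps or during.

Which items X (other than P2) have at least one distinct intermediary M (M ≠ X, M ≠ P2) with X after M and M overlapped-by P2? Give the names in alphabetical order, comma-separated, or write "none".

Target P2 = [July 7, July 10].
Intermediaries M with M overlapped-by P2: P8.
Via P8 — items with X after P8: P1, P3, P7, P9.
Union: P1, P3, P7, P9.

P1, P3, P7, P9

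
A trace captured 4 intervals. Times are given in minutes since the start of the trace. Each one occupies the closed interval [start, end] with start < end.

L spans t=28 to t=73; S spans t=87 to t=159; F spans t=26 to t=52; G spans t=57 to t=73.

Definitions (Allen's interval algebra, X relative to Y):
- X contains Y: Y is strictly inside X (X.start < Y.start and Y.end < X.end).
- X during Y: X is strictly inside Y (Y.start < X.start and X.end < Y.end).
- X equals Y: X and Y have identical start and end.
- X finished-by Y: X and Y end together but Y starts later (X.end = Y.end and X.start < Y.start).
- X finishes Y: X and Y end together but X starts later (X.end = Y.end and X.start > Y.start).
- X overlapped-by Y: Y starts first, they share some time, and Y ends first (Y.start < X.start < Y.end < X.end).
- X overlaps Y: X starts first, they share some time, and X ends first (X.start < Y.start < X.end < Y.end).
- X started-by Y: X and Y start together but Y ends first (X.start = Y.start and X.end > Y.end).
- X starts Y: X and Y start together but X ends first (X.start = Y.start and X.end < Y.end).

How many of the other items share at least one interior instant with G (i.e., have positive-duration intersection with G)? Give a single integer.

Target G = [t=57, t=73].
F [t=26, t=52] → before → no.
L [t=28, t=73] → finished-by → counts.
S [t=87, t=159] → after → no.
Total: 1.

1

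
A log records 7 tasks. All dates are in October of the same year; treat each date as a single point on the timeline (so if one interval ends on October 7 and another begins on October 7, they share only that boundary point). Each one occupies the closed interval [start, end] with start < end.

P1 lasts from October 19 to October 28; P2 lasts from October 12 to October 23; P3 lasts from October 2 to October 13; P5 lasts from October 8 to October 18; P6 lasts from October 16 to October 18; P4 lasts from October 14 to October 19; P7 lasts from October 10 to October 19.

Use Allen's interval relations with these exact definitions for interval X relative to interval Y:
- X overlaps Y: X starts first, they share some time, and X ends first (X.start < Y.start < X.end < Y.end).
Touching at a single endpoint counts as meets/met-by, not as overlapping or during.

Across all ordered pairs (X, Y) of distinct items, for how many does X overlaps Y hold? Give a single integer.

8

Checking all 42 ordered pairs for relation 'overlaps'; matching pairs in alphabetical order:
(P2, P1): P2 overlaps P1 ✓
(P3, P2): P3 overlaps P2 ✓
(P3, P5): P3 overlaps P5 ✓
(P3, P7): P3 overlaps P7 ✓
(P5, P2): P5 overlaps P2 ✓
(P5, P4): P5 overlaps P4 ✓
(P5, P7): P5 overlaps P7 ✓
(P7, P2): P7 overlaps P2 ✓
Count: 8.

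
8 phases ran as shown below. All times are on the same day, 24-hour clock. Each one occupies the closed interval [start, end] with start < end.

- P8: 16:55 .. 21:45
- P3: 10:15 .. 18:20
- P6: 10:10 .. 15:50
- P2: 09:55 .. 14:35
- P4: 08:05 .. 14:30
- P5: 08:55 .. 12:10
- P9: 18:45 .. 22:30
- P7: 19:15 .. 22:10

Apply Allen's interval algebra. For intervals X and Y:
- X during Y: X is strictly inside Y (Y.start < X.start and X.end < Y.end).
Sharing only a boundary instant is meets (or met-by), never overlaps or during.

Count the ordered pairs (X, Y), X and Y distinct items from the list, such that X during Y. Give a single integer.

2

Checking all 56 ordered pairs for relation 'during'; matching pairs in alphabetical order:
(P5, P4): P5 during P4 ✓
(P7, P9): P7 during P9 ✓
Count: 2.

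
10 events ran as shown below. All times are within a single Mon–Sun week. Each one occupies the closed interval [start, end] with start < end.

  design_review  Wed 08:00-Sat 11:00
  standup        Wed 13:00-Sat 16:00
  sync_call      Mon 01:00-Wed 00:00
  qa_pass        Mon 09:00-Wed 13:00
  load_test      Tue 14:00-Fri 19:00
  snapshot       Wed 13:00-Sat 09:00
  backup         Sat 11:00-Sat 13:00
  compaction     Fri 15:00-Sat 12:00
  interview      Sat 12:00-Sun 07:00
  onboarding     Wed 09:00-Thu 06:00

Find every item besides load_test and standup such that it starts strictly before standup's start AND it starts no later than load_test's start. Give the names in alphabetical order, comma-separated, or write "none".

Conditions: its start is strictly before standup's start (X.start < Wed 13:00) AND its start is no later than load_test's start (X.start <= Tue 14:00).
backup: start Sat 11:00 < Wed 13:00? ✗; start Sat 11:00 <= Tue 14:00? ✗ → no.
compaction: start Fri 15:00 < Wed 13:00? ✗; start Fri 15:00 <= Tue 14:00? ✗ → no.
design_review: start Wed 08:00 < Wed 13:00? ✓; start Wed 08:00 <= Tue 14:00? ✗ → no.
interview: start Sat 12:00 < Wed 13:00? ✗; start Sat 12:00 <= Tue 14:00? ✗ → no.
onboarding: start Wed 09:00 < Wed 13:00? ✓; start Wed 09:00 <= Tue 14:00? ✗ → no.
qa_pass: start Mon 09:00 < Wed 13:00? ✓; start Mon 09:00 <= Tue 14:00? ✓ → yes.
snapshot: start Wed 13:00 < Wed 13:00? ✗; start Wed 13:00 <= Tue 14:00? ✗ → no.
sync_call: start Mon 01:00 < Wed 13:00? ✓; start Mon 01:00 <= Tue 14:00? ✓ → yes.
Result: qa_pass, sync_call.

qa_pass, sync_call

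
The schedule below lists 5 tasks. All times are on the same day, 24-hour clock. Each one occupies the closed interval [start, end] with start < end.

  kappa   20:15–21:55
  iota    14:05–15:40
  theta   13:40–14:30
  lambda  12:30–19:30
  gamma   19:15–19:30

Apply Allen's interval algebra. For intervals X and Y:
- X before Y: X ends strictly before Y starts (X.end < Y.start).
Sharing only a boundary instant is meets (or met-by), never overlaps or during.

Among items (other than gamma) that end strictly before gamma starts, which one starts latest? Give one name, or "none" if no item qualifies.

iota

Target gamma = [19:15, 19:30].
iota [14:05, 15:40] → before → candidate.
kappa [20:15, 21:55] → after → excluded.
lambda [12:30, 19:30] → finished-by → excluded.
theta [13:40, 14:30] → before → candidate.
Among candidates, latest start is 14:05 → iota.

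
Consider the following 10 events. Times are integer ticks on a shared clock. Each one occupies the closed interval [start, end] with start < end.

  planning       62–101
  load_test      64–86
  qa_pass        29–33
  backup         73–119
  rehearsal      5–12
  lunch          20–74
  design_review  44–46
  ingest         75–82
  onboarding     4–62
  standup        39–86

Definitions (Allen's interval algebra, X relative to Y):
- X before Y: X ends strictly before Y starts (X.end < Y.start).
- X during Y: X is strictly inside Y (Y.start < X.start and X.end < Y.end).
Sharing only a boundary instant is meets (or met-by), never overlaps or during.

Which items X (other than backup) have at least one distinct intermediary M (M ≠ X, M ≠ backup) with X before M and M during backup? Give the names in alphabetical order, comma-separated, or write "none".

design_review, lunch, onboarding, qa_pass, rehearsal

Target backup = [73, 119].
Intermediaries M with M during backup: ingest.
Via ingest — items with X before ingest: design_review, lunch, onboarding, qa_pass, rehearsal.
Union: design_review, lunch, onboarding, qa_pass, rehearsal.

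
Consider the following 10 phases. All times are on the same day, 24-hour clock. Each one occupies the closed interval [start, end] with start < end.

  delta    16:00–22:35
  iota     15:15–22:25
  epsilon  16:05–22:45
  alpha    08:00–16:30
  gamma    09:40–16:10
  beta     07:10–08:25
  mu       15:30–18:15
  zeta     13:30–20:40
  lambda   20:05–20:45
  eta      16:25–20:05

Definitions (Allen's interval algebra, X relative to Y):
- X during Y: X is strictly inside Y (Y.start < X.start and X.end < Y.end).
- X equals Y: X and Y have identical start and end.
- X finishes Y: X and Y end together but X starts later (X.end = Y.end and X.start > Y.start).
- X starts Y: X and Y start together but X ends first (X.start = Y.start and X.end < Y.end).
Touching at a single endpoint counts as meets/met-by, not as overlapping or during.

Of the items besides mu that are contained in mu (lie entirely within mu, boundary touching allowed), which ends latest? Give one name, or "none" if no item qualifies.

none

Target mu = [15:30, 18:15].
alpha [08:00, 16:30] → overlaps → excluded.
beta [07:10, 08:25] → before → excluded.
delta [16:00, 22:35] → overlapped-by → excluded.
epsilon [16:05, 22:45] → overlapped-by → excluded.
eta [16:25, 20:05] → overlapped-by → excluded.
gamma [09:40, 16:10] → overlaps → excluded.
iota [15:15, 22:25] → contains → excluded.
lambda [20:05, 20:45] → after → excluded.
zeta [13:30, 20:40] → contains → excluded.
No candidates → none.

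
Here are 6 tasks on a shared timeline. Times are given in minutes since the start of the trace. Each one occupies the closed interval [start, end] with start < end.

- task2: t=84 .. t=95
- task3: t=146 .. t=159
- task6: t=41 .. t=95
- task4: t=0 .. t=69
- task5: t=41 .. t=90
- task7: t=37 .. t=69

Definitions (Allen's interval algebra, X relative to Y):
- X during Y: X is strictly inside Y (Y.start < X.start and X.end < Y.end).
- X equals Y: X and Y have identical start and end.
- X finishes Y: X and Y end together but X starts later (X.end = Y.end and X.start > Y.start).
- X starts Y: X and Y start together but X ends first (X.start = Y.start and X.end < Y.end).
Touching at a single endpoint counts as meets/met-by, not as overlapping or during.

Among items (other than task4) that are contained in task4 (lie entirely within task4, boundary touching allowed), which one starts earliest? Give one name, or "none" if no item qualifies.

task7

Target task4 = [t=0, t=69].
task2 [t=84, t=95] → after → excluded.
task3 [t=146, t=159] → after → excluded.
task5 [t=41, t=90] → overlapped-by → excluded.
task6 [t=41, t=95] → overlapped-by → excluded.
task7 [t=37, t=69] → finishes → candidate.
Among candidates, earliest start is t=37 → task7.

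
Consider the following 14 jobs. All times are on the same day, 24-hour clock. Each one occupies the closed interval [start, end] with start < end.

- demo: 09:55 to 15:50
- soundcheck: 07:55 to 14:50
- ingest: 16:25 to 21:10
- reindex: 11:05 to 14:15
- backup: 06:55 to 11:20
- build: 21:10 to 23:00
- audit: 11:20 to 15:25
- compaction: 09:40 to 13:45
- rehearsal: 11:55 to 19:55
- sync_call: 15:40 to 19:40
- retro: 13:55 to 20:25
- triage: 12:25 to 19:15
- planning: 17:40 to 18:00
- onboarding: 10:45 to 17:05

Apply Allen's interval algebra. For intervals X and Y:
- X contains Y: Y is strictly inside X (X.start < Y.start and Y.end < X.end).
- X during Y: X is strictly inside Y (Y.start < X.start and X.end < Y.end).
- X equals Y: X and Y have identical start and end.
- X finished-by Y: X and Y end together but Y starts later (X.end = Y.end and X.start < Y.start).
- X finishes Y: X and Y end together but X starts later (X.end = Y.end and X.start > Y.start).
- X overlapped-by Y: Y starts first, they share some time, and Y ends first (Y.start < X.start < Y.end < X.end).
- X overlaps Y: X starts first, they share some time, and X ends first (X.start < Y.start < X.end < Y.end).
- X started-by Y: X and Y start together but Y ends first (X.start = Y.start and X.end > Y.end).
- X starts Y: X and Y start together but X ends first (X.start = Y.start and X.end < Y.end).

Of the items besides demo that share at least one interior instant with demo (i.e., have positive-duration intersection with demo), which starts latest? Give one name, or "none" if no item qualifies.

Target demo = [09:55, 15:50].
audit [11:20, 15:25] → during → candidate.
backup [06:55, 11:20] → overlaps → candidate.
build [21:10, 23:00] → after → excluded.
compaction [09:40, 13:45] → overlaps → candidate.
ingest [16:25, 21:10] → after → excluded.
onboarding [10:45, 17:05] → overlapped-by → candidate.
planning [17:40, 18:00] → after → excluded.
rehearsal [11:55, 19:55] → overlapped-by → candidate.
reindex [11:05, 14:15] → during → candidate.
retro [13:55, 20:25] → overlapped-by → candidate.
soundcheck [07:55, 14:50] → overlaps → candidate.
sync_call [15:40, 19:40] → overlapped-by → candidate.
triage [12:25, 19:15] → overlapped-by → candidate.
Among candidates, latest start is 15:40 → sync_call.

sync_call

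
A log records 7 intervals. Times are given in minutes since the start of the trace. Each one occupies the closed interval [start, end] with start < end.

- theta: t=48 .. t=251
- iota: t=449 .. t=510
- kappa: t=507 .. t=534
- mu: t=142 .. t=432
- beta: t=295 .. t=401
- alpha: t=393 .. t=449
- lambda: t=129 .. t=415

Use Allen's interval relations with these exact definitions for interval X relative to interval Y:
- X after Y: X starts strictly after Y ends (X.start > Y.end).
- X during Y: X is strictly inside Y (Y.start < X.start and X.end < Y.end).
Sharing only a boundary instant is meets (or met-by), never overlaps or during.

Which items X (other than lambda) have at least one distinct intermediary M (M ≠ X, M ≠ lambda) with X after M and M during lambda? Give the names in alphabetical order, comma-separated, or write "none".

iota, kappa

Target lambda = [t=129, t=415].
Intermediaries M with M during lambda: beta.
Via beta — items with X after beta: iota, kappa.
Union: iota, kappa.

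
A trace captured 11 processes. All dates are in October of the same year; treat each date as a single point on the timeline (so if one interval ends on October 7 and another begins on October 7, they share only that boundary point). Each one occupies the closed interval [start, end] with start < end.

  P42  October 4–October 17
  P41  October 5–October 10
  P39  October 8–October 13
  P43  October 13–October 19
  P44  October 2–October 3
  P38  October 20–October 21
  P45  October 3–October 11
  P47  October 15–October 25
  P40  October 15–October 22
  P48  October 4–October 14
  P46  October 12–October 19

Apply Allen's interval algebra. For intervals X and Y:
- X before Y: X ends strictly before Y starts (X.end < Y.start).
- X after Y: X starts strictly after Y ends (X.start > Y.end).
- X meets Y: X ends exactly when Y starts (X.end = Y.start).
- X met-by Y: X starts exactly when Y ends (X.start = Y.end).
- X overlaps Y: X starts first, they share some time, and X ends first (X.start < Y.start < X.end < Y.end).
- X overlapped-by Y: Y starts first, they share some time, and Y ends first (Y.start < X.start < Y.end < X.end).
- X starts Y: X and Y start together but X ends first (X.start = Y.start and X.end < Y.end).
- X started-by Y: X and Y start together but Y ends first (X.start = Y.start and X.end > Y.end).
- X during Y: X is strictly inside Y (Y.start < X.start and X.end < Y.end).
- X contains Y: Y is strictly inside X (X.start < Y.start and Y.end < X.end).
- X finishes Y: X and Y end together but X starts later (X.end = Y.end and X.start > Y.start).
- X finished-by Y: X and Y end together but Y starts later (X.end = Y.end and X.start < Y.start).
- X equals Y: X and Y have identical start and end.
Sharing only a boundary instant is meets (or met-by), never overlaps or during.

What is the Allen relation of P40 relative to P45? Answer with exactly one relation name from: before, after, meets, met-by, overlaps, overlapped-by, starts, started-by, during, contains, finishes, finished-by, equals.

P40 = [October 15, October 22]; P45 = [October 3, October 11].
Compare endpoints: P40.start > P45.start, P40.start > P45.end, P40.end > P45.start, P40.end > P45.end.
That pattern is 'after'.

after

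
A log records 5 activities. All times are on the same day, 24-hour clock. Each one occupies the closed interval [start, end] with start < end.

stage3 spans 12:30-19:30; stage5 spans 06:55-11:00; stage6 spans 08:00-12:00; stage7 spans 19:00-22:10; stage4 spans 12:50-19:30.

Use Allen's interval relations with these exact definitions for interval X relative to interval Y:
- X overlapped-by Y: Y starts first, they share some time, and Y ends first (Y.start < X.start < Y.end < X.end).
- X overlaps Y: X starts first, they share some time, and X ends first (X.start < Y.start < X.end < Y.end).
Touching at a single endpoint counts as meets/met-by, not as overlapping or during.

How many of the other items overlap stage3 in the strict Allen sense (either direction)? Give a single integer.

Target stage3 = [12:30, 19:30].
stage4 [12:50, 19:30] → finishes → no.
stage5 [06:55, 11:00] → before → no.
stage6 [08:00, 12:00] → before → no.
stage7 [19:00, 22:10] → overlapped-by → counts.
Total: 1.

1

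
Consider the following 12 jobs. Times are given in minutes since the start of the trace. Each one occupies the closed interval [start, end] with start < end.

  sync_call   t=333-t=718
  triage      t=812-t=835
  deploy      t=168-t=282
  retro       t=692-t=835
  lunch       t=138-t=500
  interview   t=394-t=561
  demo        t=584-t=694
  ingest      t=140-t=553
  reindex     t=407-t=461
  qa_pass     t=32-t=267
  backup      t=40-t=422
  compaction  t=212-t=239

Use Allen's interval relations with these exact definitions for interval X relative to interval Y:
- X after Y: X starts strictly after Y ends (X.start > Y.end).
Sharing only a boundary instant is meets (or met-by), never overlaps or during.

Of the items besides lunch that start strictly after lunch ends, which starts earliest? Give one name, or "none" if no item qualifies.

demo

Target lunch = [t=138, t=500].
backup [t=40, t=422] → overlaps → excluded.
compaction [t=212, t=239] → during → excluded.
demo [t=584, t=694] → after → candidate.
deploy [t=168, t=282] → during → excluded.
ingest [t=140, t=553] → overlapped-by → excluded.
interview [t=394, t=561] → overlapped-by → excluded.
qa_pass [t=32, t=267] → overlaps → excluded.
reindex [t=407, t=461] → during → excluded.
retro [t=692, t=835] → after → candidate.
sync_call [t=333, t=718] → overlapped-by → excluded.
triage [t=812, t=835] → after → candidate.
Among candidates, earliest start is t=584 → demo.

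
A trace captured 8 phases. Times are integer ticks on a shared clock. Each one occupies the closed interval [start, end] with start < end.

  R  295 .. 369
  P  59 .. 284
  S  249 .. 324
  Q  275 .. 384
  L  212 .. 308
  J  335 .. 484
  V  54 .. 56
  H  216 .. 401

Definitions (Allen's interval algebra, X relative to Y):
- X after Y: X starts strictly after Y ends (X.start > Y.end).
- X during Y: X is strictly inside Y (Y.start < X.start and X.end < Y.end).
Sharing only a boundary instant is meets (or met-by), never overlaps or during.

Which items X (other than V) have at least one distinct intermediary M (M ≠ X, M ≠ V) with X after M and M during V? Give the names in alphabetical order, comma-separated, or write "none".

Target V = [54, 56].
Intermediaries M with M during V: none.
Union: none.

none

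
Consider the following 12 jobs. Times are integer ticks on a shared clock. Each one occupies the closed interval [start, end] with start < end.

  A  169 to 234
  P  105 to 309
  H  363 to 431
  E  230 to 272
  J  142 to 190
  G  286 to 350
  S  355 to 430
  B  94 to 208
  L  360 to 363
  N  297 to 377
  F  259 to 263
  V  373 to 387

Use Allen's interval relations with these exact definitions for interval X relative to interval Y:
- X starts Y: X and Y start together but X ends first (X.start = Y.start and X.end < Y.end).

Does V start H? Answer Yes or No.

V = [373, 387], H = [363, 431].
Actual relation of V to H: during.
Asked whether 'starts' holds → No.

No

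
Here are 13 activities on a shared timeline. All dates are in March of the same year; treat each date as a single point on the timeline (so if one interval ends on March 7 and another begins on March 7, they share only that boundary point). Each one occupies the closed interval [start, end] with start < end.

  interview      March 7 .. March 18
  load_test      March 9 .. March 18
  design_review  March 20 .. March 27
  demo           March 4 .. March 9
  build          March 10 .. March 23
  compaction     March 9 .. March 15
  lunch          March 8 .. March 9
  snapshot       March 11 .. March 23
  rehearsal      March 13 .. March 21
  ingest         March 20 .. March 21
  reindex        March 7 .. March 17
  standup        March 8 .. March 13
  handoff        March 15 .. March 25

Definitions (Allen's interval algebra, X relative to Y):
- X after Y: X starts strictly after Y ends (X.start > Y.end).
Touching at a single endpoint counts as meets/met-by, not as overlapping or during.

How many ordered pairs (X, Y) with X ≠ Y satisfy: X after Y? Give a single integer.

Checking all 156 ordered pairs for relation 'after'; matching pairs in alphabetical order:
(build, demo): build after demo ✓
(build, lunch): build after lunch ✓
(design_review, compaction): design_review after compaction ✓
(design_review, demo): design_review after demo ✓
(design_review, interview): design_review after interview ✓
(design_review, load_test): design_review after load_test ✓
(design_review, lunch): design_review after lunch ✓
(design_review, reindex): design_review after reindex ✓
(design_review, standup): design_review after standup ✓
(handoff, demo): handoff after demo ✓
(handoff, lunch): handoff after lunch ✓
(handoff, standup): handoff after standup ✓
(ingest, compaction): ingest after compaction ✓
(ingest, demo): ingest after demo ✓
(ingest, interview): ingest after interview ✓
(ingest, load_test): ingest after load_test ✓
(ingest, lunch): ingest after lunch ✓
(ingest, reindex): ingest after reindex ✓
(ingest, standup): ingest after standup ✓
(rehearsal, demo): rehearsal after demo ✓
(rehearsal, lunch): rehearsal after lunch ✓
(snapshot, demo): snapshot after demo ✓
(snapshot, lunch): snapshot after lunch ✓
Count: 23.

23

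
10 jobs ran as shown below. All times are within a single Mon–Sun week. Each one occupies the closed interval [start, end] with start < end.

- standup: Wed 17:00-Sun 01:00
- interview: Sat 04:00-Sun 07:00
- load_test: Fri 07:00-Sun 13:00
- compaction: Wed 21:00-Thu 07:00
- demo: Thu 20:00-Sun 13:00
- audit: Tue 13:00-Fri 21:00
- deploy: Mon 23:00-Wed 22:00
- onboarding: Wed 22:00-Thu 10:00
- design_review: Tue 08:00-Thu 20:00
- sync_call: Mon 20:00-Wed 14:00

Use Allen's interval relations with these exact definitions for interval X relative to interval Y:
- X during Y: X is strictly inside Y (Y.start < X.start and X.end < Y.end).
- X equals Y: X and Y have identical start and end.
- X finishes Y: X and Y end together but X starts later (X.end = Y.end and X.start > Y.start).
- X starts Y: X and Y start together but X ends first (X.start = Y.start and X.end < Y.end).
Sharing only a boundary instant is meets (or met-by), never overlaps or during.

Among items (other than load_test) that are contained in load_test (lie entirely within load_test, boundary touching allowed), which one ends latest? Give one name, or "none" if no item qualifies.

Target load_test = [Fri 07:00, Sun 13:00].
audit [Tue 13:00, Fri 21:00] → overlaps → excluded.
compaction [Wed 21:00, Thu 07:00] → before → excluded.
demo [Thu 20:00, Sun 13:00] → finished-by → excluded.
deploy [Mon 23:00, Wed 22:00] → before → excluded.
design_review [Tue 08:00, Thu 20:00] → before → excluded.
interview [Sat 04:00, Sun 07:00] → during → candidate.
onboarding [Wed 22:00, Thu 10:00] → before → excluded.
standup [Wed 17:00, Sun 01:00] → overlaps → excluded.
sync_call [Mon 20:00, Wed 14:00] → before → excluded.
Among candidates, latest end is Sun 07:00 → interview.

interview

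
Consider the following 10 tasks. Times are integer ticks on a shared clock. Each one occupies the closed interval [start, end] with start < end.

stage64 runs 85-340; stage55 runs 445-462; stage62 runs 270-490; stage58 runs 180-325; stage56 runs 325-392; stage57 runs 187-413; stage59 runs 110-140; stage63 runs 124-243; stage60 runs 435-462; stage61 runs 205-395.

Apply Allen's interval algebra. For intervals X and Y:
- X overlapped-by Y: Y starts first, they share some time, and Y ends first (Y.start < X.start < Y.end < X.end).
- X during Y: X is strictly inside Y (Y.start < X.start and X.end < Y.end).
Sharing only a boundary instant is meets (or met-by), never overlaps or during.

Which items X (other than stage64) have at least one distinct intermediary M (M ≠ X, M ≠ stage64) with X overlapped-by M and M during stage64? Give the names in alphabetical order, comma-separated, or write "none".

Target stage64 = [85, 340].
Intermediaries M with M during stage64: stage58, stage59, stage63.
Via stage58 — items with X overlapped-by stage58: stage57, stage61, stage62.
Via stage59 — items with X overlapped-by stage59: stage63.
Via stage63 — items with X overlapped-by stage63: stage57, stage58, stage61.
Union: stage57, stage58, stage61, stage62, stage63.

stage57, stage58, stage61, stage62, stage63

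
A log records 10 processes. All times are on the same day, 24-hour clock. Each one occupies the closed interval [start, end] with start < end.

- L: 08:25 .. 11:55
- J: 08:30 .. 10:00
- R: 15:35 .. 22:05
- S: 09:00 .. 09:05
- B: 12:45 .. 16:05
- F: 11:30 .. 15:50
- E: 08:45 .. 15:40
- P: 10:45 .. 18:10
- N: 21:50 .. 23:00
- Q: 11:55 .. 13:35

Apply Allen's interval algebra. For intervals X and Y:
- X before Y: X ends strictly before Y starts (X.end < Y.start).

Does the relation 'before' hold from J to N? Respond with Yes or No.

Yes

J = [08:30, 10:00], N = [21:50, 23:00].
Actual relation of J to N: before.
Asked whether 'before' holds → Yes.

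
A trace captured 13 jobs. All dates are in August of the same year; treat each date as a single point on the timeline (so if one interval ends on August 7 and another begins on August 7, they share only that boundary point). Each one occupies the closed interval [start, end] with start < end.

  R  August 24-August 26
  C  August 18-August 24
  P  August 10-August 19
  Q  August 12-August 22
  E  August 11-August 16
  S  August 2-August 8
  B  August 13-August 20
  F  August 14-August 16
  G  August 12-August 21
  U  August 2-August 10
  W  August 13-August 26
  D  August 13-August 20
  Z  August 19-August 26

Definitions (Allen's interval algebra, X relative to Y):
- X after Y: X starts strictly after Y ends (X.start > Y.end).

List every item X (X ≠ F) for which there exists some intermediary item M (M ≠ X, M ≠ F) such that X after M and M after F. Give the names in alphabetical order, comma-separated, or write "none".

Target F = [August 14, August 16].
Intermediaries M with M after F: C, R, Z.
Via C — items with X after C: none.
Via R — items with X after R: none.
Via Z — items with X after Z: none.
Union: none.

none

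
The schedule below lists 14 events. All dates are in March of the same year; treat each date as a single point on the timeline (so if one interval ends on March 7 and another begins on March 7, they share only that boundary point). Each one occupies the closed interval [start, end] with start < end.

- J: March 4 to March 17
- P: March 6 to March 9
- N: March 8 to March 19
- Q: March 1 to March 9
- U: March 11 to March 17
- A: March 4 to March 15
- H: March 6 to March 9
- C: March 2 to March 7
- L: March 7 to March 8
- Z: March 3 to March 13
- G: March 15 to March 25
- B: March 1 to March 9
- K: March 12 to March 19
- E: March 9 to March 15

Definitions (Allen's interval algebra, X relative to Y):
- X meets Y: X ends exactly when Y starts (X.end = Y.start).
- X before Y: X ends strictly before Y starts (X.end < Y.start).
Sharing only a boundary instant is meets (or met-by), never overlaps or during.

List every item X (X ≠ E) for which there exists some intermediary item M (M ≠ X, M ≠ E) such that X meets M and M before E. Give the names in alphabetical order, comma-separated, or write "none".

C

Target E = [March 9, March 15].
Intermediaries M with M before E: C, L.
Via C — items with X meets C: none.
Via L — items with X meets L: C.
Union: C.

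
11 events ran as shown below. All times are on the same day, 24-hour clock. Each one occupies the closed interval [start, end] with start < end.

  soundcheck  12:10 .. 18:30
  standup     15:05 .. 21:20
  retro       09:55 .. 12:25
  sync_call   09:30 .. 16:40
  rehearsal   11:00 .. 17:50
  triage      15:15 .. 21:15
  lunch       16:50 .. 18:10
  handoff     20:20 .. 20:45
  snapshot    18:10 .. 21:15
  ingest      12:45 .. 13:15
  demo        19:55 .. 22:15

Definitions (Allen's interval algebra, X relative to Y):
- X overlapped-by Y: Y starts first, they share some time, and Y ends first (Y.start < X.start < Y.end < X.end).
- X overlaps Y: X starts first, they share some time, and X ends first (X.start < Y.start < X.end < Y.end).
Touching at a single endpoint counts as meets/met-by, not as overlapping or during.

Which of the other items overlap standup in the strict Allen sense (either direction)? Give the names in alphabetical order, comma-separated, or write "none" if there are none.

Target standup = [15:05, 21:20].
demo [19:55, 22:15] → overlapped-by → yes.
handoff [20:20, 20:45] → during → no.
ingest [12:45, 13:15] → before → no.
lunch [16:50, 18:10] → during → no.
rehearsal [11:00, 17:50] → overlaps → yes.
retro [09:55, 12:25] → before → no.
snapshot [18:10, 21:15] → during → no.
soundcheck [12:10, 18:30] → overlaps → yes.
sync_call [09:30, 16:40] → overlaps → yes.
triage [15:15, 21:15] → during → no.
Result: demo, rehearsal, soundcheck, sync_call.

demo, rehearsal, soundcheck, sync_call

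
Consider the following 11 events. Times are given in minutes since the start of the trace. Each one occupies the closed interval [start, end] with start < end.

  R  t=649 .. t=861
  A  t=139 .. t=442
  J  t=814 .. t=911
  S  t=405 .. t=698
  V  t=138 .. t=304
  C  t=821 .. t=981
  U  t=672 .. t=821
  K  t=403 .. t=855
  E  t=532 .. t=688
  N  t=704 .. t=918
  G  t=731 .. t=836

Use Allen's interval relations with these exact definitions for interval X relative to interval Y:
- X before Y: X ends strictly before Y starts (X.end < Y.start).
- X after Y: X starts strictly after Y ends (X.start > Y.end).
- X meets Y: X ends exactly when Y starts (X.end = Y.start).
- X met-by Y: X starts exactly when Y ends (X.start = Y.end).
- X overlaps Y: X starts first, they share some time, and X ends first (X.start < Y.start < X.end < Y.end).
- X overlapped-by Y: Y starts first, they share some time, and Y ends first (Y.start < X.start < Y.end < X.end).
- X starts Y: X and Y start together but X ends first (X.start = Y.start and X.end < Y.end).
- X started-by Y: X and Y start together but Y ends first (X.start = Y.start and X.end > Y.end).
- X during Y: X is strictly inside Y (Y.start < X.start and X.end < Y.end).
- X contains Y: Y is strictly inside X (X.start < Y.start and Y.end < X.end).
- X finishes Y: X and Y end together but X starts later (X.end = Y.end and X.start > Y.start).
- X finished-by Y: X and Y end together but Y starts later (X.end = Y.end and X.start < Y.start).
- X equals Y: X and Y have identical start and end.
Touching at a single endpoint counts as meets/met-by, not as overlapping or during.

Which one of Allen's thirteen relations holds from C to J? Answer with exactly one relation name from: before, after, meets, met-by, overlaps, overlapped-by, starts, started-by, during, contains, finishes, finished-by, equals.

C = [t=821, t=981]; J = [t=814, t=911].
Compare endpoints: C.start > J.start, C.start < J.end, C.end > J.start, C.end > J.end.
That pattern is 'overlapped-by'.

overlapped-by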